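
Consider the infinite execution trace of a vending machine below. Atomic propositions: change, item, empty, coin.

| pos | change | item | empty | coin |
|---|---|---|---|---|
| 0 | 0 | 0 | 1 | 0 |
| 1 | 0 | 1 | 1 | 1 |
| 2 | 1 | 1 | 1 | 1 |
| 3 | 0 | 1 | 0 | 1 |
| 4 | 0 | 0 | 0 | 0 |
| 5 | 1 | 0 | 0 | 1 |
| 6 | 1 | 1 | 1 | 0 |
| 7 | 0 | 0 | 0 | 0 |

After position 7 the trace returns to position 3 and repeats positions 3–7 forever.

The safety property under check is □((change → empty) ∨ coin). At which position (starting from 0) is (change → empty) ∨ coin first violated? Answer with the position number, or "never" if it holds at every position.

(change → empty) ∨ coin holds at every position 0..7, and those are all the positions the trace ever visits, so the invariant □((change → empty) ∨ coin) is never violated.

never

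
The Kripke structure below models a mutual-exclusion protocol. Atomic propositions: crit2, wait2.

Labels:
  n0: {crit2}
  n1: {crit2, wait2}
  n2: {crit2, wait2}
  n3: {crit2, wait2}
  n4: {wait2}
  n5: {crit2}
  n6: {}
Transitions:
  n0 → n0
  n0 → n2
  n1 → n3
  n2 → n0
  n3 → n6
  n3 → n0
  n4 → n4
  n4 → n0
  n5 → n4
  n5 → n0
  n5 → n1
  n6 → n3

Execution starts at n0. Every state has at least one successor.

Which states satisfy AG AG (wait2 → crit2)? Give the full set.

States satisfying AG (wait2 → crit2): {n0, n1, n2, n3, n6}.
States satisfying AG AG (wait2 → crit2): {n0, n1, n2, n3, n6}.

{n0, n1, n2, n3, n6}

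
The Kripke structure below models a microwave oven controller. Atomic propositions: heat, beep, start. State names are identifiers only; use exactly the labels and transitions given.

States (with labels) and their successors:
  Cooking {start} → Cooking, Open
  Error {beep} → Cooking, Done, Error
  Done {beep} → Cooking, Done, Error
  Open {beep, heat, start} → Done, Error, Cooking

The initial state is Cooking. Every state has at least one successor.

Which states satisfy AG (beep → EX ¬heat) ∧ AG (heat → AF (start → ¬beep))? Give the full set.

{Cooking, Error, Done, Open}

States satisfying beep → EX ¬heat: {Cooking, Error, Done, Open}.
States satisfying AG (beep → EX ¬heat): {Cooking, Error, Done, Open}.
States satisfying heat → AF (start → ¬beep): {Cooking, Error, Done, Open}.
States satisfying AG (heat → AF (start → ¬beep)): {Cooking, Error, Done, Open}.
States satisfying AG (beep → EX ¬heat) ∧ AG (heat → AF (start → ¬beep)): {Cooking, Error, Done, Open}.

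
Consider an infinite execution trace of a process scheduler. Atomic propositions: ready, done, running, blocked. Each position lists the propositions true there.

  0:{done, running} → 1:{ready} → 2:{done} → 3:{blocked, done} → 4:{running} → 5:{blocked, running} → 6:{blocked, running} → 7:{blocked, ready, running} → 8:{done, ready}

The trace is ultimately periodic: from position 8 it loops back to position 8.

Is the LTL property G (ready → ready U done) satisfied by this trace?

Yes

ready → ready U done holds at every position 0..8, and those are all positions ever visited, so G (ready → ready U done) holds.
Positions where ready holds: 1, 7, 8.
Check ready U done at each: 1→ok, 7→ok, 8→ok.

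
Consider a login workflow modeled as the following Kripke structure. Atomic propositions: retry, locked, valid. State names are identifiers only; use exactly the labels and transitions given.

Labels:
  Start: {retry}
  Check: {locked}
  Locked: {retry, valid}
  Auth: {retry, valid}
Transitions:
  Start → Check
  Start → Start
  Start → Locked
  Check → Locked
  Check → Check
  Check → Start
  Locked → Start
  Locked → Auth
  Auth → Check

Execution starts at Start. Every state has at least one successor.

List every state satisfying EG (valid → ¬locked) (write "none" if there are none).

{Start, Check, Locked, Auth}

States satisfying valid → ¬locked: {Start, Check, Locked, Auth}.
States satisfying EG (valid → ¬locked): {Start, Check, Locked, Auth}.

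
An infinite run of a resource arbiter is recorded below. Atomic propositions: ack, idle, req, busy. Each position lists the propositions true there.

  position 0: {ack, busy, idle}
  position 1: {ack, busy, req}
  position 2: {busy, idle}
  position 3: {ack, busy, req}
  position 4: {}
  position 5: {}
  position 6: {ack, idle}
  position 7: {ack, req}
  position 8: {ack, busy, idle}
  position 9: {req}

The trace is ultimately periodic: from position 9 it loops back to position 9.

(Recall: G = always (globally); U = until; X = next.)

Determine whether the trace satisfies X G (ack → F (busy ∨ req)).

The position after 0 is 1; G (ack → F (busy ∨ req)) is true there.

Holds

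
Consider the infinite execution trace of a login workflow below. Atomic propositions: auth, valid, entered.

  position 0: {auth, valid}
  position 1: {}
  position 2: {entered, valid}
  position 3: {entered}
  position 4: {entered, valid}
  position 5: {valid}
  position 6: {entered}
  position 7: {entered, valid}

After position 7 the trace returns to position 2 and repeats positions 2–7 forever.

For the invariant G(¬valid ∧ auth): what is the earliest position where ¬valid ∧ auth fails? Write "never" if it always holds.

At position 0 the labels are {auth, valid}, so ¬valid ∧ auth is false there. This is the first violation.

0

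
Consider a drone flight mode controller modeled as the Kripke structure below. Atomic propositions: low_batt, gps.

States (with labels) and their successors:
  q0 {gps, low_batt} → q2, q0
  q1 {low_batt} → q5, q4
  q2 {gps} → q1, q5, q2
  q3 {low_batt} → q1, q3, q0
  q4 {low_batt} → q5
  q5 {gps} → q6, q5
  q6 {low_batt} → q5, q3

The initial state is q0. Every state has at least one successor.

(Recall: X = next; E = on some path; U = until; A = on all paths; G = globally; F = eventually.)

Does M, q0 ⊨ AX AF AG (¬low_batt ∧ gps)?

States satisfying AF AG (¬low_batt ∧ gps): ∅.
States satisfying AX AF AG (¬low_batt ∧ gps): ∅.
q0 ∉ Sat(AX AF AG (¬low_batt ∧ gps)).

Violated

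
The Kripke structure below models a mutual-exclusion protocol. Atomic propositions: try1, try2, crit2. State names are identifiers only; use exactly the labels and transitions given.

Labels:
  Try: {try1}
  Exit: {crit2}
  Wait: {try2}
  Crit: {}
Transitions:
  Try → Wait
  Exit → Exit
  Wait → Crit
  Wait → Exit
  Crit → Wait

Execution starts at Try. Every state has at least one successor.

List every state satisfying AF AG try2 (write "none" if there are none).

none

States satisfying AG try2: ∅.
States satisfying AF AG try2: ∅.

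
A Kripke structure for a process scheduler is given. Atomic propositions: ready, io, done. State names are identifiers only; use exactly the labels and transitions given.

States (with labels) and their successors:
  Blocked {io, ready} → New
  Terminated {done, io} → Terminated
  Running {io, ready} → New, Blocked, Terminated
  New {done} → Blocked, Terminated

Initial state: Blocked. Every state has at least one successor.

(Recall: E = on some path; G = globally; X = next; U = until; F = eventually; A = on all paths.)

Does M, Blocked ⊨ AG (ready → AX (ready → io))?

States satisfying ready → AX (ready → io): {Blocked, Terminated, Running, New}.
States satisfying AG (ready → AX (ready → io)): {Blocked, Terminated, Running, New}.
Every state reachable from Blocked satisfies ready → AX (ready → io).
Blocked ∈ Sat(AG (ready → AX (ready → io))).

Yes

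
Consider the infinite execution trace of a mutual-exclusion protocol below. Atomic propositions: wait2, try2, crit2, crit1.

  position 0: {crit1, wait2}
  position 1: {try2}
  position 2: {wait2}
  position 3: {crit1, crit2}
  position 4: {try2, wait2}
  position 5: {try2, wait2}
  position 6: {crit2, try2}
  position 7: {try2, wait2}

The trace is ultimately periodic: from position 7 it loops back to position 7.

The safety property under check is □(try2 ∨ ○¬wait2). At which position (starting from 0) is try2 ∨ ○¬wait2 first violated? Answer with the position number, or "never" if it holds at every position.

3

Check try2 ∨ ○¬wait2 at each position in order: 0 ✓, 1 ✓, 2 ✓.
At position 3 the labels are {crit1, crit2} and the next position 4 has {try2, wait2}, so try2 ∨ ○¬wait2 is false there. This is the first violation.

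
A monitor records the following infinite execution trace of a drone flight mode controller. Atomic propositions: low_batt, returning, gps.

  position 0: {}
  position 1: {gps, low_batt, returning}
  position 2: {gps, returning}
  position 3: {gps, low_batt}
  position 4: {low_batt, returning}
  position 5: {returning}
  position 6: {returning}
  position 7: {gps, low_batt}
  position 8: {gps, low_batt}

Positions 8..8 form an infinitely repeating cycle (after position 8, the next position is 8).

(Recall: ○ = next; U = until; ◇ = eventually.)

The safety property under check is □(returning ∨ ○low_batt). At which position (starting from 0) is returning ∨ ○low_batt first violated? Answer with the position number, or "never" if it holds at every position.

returning ∨ ○low_batt holds at every position 0..8, and those are all the positions the trace ever visits, so the invariant □(returning ∨ ○low_batt) is never violated.

never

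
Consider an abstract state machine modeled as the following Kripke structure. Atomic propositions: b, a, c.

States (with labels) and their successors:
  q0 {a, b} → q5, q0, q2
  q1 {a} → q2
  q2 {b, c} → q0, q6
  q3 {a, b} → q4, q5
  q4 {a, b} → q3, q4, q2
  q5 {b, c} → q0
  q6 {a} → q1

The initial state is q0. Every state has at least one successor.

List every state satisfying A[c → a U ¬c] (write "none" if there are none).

{q0, q1, q3, q4, q6}

States satisfying c → a: {q0, q1, q3, q4, q6}.
States satisfying ¬c: {q0, q1, q3, q4, q6}.
States satisfying A[c → a U ¬c]: {q0, q1, q3, q4, q6}.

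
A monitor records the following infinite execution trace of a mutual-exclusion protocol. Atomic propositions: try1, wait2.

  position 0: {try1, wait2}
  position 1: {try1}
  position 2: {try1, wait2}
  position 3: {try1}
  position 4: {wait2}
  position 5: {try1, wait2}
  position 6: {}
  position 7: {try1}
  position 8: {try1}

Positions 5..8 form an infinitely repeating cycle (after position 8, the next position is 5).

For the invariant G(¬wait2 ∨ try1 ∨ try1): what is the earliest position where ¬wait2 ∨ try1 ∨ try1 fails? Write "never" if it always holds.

4

Check ¬wait2 ∨ try1 ∨ try1 at each position in order: 0 ✓, 1 ✓, 2 ✓, 3 ✓.
At position 4 the labels are {wait2}, so ¬wait2 ∨ try1 ∨ try1 is false there. This is the first violation.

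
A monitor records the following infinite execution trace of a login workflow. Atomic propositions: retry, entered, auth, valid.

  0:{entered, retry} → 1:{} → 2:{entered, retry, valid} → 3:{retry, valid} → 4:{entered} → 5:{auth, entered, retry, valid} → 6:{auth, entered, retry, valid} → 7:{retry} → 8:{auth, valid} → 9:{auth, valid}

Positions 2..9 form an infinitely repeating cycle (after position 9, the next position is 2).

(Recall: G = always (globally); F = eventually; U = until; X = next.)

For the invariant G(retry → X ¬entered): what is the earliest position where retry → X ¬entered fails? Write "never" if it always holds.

Check retry → X ¬entered at each position in order: 0 ✓, 1 ✓, 2 ✓.
At position 3 the labels are {retry, valid} and the next position 4 has {entered}, so retry → X ¬entered is false there. This is the first violation.

3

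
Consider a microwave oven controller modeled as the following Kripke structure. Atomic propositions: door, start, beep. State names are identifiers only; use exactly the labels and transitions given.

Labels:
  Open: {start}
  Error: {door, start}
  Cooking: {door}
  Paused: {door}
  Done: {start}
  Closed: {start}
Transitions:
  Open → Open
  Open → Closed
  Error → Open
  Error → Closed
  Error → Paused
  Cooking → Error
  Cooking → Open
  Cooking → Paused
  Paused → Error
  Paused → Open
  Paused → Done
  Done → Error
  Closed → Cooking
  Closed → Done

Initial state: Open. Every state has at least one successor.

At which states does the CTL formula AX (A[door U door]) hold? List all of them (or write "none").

{Done}

States satisfying A[door U door]: {Error, Cooking, Paused}.
States satisfying AX (A[door U door]): {Done}.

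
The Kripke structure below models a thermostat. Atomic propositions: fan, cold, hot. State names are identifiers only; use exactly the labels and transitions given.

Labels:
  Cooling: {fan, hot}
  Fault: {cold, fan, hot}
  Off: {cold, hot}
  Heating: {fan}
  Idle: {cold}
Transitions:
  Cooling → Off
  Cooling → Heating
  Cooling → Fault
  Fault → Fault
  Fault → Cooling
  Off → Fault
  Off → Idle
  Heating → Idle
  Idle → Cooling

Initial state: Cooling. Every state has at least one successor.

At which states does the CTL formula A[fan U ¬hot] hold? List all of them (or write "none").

{Heating, Idle}

States satisfying fan: {Cooling, Fault, Heating}.
States satisfying ¬hot: {Heating, Idle}.
States satisfying A[fan U ¬hot]: {Heating, Idle}.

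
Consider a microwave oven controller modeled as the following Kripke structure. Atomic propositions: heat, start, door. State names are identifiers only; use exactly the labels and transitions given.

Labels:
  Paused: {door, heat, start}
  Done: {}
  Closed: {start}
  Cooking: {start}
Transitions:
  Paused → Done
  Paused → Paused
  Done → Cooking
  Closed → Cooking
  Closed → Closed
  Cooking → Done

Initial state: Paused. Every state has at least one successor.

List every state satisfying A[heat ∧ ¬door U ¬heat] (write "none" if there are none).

{Done, Closed, Cooking}

States satisfying heat ∧ ¬door: ∅.
States satisfying ¬heat: {Done, Closed, Cooking}.
States satisfying A[heat ∧ ¬door U ¬heat]: {Done, Closed, Cooking}.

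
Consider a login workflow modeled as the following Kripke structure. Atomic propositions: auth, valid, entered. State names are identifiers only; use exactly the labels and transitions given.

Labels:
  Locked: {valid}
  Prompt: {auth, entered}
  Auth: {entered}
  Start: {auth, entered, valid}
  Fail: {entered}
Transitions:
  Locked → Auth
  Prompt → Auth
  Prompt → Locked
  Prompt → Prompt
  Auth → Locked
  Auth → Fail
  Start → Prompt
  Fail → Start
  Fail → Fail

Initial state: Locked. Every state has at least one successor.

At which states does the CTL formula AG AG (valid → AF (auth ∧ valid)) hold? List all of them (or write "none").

States satisfying AG (valid → AF (auth ∧ valid)): ∅.
States satisfying AG AG (valid → AF (auth ∧ valid)): ∅.

none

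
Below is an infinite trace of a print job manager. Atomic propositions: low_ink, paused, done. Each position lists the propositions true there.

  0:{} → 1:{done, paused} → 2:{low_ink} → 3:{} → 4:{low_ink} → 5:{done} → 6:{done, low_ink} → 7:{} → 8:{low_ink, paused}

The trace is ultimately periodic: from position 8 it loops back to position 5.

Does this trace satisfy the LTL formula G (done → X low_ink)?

done → X low_ink must hold at every position from 0 onward. It fails at position 6, so G (done → X low_ink) is false.
Positions where done holds: 1, 5, 6.
Check X low_ink at each: 1→ok, 5→ok, 6→fails.

Does not hold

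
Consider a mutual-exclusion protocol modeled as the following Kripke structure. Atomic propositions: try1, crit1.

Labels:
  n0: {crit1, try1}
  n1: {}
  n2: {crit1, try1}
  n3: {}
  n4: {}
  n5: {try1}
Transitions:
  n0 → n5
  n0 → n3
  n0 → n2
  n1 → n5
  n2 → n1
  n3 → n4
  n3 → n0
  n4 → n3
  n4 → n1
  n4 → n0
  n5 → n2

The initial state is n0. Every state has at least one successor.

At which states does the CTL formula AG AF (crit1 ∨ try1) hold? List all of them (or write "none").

States satisfying AF (crit1 ∨ try1): {n0, n1, n2, n5}.
States satisfying AG AF (crit1 ∨ try1): {n1, n2, n5}.

{n1, n2, n5}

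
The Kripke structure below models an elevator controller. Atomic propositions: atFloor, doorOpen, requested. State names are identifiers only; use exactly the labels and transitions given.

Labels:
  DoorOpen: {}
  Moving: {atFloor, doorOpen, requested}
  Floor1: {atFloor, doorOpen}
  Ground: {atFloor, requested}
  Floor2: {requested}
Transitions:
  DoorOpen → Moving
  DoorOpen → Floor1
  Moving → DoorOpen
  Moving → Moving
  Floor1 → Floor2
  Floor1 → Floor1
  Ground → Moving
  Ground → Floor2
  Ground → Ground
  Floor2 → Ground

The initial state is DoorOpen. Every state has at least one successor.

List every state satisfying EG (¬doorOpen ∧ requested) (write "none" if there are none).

States satisfying ¬doorOpen ∧ requested: {Ground, Floor2}.
States satisfying EG (¬doorOpen ∧ requested): {Ground, Floor2}.

{Ground, Floor2}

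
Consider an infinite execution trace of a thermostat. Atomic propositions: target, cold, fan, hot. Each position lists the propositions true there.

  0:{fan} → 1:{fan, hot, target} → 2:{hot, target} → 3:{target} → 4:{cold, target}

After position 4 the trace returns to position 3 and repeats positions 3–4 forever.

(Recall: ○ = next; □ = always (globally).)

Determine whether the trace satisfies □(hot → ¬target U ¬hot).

hot → ¬target U ¬hot must hold at every position from 0 onward. It fails at position 1, so □(hot → ¬target U ¬hot) is false.
Positions where hot holds: 1, 2.
Check ¬target U ¬hot at each: 1→fails, 2→fails.

Does not hold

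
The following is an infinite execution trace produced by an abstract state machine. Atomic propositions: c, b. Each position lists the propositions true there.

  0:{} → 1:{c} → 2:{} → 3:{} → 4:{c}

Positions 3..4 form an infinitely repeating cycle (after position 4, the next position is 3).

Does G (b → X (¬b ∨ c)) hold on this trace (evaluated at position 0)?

b → X (¬b ∨ c) holds at every position 0..4, and those are all positions ever visited, so G (b → X (¬b ∨ c)) holds.

Holds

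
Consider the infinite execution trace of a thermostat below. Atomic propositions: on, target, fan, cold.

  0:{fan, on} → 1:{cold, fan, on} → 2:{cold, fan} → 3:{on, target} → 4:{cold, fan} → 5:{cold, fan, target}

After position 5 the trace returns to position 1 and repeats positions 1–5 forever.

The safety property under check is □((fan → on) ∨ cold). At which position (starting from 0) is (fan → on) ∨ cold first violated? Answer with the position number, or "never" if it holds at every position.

(fan → on) ∨ cold holds at every position 0..5, and those are all the positions the trace ever visits, so the invariant □((fan → on) ∨ cold) is never violated.

never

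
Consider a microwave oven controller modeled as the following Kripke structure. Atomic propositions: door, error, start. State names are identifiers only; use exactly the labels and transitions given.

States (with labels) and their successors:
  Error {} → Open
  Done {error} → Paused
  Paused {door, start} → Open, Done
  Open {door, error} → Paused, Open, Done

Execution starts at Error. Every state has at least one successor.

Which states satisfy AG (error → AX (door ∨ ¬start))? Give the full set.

{Error, Done, Paused, Open}

States satisfying error → AX (door ∨ ¬start): {Error, Done, Paused, Open}.
States satisfying AG (error → AX (door ∨ ¬start)): {Error, Done, Paused, Open}.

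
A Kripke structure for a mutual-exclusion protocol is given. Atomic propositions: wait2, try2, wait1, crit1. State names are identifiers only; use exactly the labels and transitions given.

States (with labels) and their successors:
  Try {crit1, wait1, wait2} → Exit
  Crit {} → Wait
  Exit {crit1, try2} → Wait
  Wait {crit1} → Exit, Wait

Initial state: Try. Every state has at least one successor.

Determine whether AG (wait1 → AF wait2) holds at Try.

States satisfying wait1 → AF wait2: {Try, Crit, Exit, Wait}.
States satisfying AG (wait1 → AF wait2): {Try, Crit, Exit, Wait}.
Every state reachable from Try satisfies wait1 → AF wait2.
Try ∈ Sat(AG (wait1 → AF wait2)).

Yes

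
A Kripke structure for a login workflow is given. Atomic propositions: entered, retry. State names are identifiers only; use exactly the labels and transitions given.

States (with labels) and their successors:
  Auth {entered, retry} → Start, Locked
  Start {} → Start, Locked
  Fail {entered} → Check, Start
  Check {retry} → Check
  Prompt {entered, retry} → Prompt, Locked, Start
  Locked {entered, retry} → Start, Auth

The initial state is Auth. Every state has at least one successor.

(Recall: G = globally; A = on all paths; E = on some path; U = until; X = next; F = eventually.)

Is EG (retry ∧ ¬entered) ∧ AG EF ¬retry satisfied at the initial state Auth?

No

States satisfying retry ∧ ¬entered: {Check}.
States satisfying EG (retry ∧ ¬entered): {Check}.
States satisfying EF ¬retry: {Auth, Start, Fail, Prompt, Locked}.
States satisfying AG EF ¬retry: {Auth, Start, Prompt, Locked}.
States satisfying EG (retry ∧ ¬entered) ∧ AG EF ¬retry: ∅.
Auth ∉ Sat(EG (retry ∧ ¬entered) ∧ AG EF ¬retry).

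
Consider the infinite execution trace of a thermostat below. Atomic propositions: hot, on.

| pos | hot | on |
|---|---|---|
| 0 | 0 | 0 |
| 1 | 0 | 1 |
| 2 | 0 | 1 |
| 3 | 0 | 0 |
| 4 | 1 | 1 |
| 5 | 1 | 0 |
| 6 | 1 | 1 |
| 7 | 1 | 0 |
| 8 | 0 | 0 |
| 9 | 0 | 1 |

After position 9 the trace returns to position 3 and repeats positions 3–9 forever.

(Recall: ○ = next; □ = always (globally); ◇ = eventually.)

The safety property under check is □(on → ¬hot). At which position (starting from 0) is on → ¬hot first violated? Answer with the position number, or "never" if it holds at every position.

Check on → ¬hot at each position in order: 0 ✓, 1 ✓, 2 ✓, 3 ✓.
At position 4 the labels are {hot, on}, so on → ¬hot is false there. This is the first violation.

4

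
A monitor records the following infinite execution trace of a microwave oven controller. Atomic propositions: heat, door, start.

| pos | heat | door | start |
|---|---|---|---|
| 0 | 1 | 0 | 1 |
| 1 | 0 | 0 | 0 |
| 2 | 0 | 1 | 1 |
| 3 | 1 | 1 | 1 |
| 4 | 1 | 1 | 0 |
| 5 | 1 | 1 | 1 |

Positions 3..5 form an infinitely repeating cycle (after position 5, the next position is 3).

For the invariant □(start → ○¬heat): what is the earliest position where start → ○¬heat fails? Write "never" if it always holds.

2

Check start → ○¬heat at each position in order: 0 ✓, 1 ✓.
At position 2 the labels are {door, start} and the next position 3 has {door, heat, start}, so start → ○¬heat is false there. This is the first violation.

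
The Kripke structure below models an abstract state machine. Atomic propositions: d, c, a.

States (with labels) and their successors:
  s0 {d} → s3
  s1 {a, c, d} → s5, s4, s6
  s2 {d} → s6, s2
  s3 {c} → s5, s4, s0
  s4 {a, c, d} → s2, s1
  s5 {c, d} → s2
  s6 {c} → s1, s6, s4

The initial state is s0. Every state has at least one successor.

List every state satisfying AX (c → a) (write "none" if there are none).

States satisfying c → a: {s0, s1, s2, s4}.
States satisfying AX (c → a): {s4, s5}.

{s4, s5}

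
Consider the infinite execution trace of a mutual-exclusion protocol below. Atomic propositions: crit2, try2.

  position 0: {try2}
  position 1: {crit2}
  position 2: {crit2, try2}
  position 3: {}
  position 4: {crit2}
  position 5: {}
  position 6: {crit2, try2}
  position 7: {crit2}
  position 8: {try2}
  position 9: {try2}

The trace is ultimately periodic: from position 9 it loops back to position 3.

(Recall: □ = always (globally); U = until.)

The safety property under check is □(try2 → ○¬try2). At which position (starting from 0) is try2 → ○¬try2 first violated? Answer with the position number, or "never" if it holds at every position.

8

Check try2 → ○¬try2 at each position in order: 0 ✓, 1 ✓, 2 ✓, 3 ✓, 4 ✓, 5 ✓, 6 ✓, 7 ✓.
At position 8 the labels are {try2} and the next position 9 has {try2}, so try2 → ○¬try2 is false there. This is the first violation.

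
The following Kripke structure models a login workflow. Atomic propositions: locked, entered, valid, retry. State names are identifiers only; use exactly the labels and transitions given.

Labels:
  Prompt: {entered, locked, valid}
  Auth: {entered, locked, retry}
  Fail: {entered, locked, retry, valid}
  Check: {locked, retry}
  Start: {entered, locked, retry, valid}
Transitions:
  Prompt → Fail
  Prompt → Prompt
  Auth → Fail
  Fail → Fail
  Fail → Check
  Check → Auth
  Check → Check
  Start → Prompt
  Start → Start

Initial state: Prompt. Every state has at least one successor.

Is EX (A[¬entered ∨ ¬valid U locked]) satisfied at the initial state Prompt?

States satisfying A[¬entered ∨ ¬valid U locked]: {Prompt, Auth, Fail, Check, Start}.
States satisfying EX (A[¬entered ∨ ¬valid U locked]): {Prompt, Auth, Fail, Check, Start}.
Prompt ∈ Sat(EX (A[¬entered ∨ ¬valid U locked])).

Yes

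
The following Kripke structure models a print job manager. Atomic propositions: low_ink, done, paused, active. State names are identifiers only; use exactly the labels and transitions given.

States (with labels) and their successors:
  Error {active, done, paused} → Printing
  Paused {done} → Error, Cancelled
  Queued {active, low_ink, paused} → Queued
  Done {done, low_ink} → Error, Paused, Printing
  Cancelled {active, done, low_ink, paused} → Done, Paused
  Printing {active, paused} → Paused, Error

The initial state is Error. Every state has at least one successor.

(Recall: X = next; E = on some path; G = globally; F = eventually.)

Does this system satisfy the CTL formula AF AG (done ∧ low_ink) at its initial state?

Violated

States satisfying AG (done ∧ low_ink): ∅.
States satisfying AF AG (done ∧ low_ink): ∅.
There is a path from Error along which AG (done ∧ low_ink) never holds.
Error ∉ Sat(AF AG (done ∧ low_ink)).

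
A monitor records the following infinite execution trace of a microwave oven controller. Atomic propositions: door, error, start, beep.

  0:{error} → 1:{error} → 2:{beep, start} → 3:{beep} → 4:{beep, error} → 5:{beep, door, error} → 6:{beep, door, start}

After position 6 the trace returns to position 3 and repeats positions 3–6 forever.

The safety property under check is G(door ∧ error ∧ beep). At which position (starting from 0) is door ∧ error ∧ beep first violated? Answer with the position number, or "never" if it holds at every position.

At position 0 the labels are {error}, so door ∧ error ∧ beep is false there. This is the first violation.

0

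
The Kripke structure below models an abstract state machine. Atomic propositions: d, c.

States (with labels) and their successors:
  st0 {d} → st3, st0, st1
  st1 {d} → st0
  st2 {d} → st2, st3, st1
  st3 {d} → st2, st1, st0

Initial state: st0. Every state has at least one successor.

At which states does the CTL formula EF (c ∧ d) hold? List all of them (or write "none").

none

States satisfying c ∧ d: ∅.
States satisfying EF (c ∧ d): ∅.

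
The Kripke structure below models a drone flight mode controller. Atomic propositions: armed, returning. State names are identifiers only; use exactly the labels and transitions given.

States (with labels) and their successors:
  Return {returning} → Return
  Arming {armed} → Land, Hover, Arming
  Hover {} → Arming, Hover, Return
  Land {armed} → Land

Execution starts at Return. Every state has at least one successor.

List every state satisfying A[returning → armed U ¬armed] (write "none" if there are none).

States satisfying returning → armed: {Arming, Hover, Land}.
States satisfying ¬armed: {Return, Hover}.
States satisfying A[returning → armed U ¬armed]: {Return, Hover}.

{Return, Hover}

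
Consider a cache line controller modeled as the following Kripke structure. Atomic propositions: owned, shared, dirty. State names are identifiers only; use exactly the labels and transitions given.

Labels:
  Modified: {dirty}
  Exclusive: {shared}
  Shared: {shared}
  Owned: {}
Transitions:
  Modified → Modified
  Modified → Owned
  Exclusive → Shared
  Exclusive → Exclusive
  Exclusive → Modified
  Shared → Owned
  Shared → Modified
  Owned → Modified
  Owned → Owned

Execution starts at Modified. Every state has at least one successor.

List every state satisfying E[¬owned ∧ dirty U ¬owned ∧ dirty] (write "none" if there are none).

{Modified}

States satisfying ¬owned ∧ dirty: {Modified}.
States satisfying E[¬owned ∧ dirty U ¬owned ∧ dirty]: {Modified}.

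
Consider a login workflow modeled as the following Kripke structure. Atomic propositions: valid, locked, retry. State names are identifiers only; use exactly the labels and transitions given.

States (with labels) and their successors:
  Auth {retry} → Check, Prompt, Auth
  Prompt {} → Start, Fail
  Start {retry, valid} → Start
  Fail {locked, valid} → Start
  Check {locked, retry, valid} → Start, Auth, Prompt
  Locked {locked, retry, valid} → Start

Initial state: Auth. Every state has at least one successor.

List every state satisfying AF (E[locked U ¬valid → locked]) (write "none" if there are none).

{Prompt, Start, Fail, Check, Locked}

States satisfying E[locked U ¬valid → locked]: {Start, Fail, Check, Locked}.
States satisfying AF (E[locked U ¬valid → locked]): {Prompt, Start, Fail, Check, Locked}.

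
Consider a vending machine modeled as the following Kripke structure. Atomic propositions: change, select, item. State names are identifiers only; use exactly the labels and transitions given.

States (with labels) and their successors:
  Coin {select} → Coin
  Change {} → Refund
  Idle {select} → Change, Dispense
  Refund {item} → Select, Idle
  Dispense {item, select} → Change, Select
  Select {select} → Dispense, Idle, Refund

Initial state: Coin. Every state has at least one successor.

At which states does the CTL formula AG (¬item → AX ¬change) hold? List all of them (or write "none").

States satisfying ¬item → AX ¬change: {Coin, Change, Idle, Refund, Dispense, Select}.
States satisfying AG (¬item → AX ¬change): {Coin, Change, Idle, Refund, Dispense, Select}.

{Coin, Change, Idle, Refund, Dispense, Select}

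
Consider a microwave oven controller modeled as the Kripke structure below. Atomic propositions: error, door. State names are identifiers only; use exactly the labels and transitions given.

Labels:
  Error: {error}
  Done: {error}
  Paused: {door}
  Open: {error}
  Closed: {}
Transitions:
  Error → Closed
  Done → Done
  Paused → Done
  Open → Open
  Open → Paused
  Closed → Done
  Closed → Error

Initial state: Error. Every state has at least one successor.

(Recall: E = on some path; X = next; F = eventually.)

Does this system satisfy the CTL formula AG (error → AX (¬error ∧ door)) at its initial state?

States satisfying error → AX (¬error ∧ door): {Paused, Closed}.
States satisfying AG (error → AX (¬error ∧ door)): ∅.
Done is reachable from Error and violates error → AX (¬error ∧ door), so AG fails at Error.
Error ∉ Sat(AG (error → AX (¬error ∧ door))).

No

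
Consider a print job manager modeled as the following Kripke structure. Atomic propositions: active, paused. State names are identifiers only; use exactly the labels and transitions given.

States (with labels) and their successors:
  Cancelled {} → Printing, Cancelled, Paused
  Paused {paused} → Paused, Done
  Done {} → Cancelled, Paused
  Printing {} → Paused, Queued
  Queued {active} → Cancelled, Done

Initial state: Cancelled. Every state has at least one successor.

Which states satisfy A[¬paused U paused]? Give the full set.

States satisfying ¬paused: {Cancelled, Done, Printing, Queued}.
States satisfying paused: {Paused}.
States satisfying A[¬paused U paused]: {Paused}.

{Paused}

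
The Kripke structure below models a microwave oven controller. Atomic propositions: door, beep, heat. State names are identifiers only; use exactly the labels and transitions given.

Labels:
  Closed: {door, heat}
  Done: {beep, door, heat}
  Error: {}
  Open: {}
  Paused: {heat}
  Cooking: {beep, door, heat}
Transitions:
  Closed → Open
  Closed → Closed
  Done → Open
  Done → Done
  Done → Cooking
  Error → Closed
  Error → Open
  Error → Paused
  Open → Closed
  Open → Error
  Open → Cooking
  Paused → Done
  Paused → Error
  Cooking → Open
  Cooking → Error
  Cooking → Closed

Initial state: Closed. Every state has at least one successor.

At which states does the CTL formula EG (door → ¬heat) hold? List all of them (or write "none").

{Error, Open, Paused}

States satisfying door → ¬heat: {Error, Open, Paused}.
States satisfying EG (door → ¬heat): {Error, Open, Paused}.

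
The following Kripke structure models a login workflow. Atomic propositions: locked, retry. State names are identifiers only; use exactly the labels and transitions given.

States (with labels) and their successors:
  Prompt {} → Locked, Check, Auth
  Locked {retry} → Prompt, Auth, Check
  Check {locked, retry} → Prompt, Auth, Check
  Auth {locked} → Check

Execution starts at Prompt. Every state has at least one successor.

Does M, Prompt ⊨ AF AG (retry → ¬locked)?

States satisfying AG (retry → ¬locked): ∅.
States satisfying AF AG (retry → ¬locked): ∅.
There is a path from Prompt along which AG (retry → ¬locked) never holds.
Prompt ∉ Sat(AF AG (retry → ¬locked)).

No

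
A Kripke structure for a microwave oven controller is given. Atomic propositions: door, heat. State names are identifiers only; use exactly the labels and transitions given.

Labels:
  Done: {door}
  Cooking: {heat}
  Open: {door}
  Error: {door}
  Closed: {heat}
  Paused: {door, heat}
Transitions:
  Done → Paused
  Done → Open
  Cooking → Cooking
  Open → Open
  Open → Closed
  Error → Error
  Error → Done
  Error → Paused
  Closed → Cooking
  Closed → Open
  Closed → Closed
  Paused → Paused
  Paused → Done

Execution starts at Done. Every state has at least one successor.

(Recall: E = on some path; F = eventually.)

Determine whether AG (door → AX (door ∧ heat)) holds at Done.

States satisfying door → AX (door ∧ heat): {Cooking, Closed}.
States satisfying AG (door → AX (door ∧ heat)): {Cooking}.
Done is reachable from Done and violates door → AX (door ∧ heat), so AG fails at Done.
Done ∉ Sat(AG (door → AX (door ∧ heat))).

No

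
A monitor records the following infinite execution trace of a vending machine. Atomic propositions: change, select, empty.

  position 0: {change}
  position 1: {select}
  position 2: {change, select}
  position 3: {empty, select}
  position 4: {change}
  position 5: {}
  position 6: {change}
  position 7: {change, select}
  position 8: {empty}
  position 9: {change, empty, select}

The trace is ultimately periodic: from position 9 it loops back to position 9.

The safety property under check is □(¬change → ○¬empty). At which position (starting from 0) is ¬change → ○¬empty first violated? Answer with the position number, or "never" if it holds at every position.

Check ¬change → ○¬empty at each position in order: 0 ✓, 1 ✓, 2 ✓, 3 ✓, 4 ✓, 5 ✓, 6 ✓, 7 ✓.
At position 8 the labels are {empty} and the next position 9 has {change, empty, select}, so ¬change → ○¬empty is false there. This is the first violation.

8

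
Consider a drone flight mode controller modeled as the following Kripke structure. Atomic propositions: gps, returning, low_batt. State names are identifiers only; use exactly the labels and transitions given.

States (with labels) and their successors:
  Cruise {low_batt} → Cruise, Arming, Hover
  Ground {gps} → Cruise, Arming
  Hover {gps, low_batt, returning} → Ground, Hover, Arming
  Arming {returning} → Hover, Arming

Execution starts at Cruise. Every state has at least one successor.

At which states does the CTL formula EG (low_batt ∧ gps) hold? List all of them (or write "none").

States satisfying low_batt ∧ gps: {Hover}.
States satisfying EG (low_batt ∧ gps): {Hover}.

{Hover}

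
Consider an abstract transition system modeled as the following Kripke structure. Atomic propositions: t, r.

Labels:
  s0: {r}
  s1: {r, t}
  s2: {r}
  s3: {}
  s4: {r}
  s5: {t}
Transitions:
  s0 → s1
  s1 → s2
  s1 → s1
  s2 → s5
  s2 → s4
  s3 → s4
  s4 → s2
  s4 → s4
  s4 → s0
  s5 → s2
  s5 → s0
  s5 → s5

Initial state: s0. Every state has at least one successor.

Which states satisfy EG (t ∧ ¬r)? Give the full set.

States satisfying t ∧ ¬r: {s5}.
States satisfying EG (t ∧ ¬r): {s5}.

{s5}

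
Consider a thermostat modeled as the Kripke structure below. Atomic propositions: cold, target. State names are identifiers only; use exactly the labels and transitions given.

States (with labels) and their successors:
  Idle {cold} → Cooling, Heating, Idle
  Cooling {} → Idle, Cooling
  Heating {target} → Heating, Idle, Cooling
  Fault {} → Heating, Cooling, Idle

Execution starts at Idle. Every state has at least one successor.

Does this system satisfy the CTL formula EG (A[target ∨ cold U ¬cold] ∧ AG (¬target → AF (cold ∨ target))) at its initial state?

Does not hold

States satisfying EG (A[target ∨ cold U ¬cold] ∧ AG (¬target → AF (cold ∨ target))): ∅.
No suitable path/successor from Idle witnesses the formula.
Idle ∉ Sat(EG (A[target ∨ cold U ¬cold] ∧ AG (¬target → AF (cold ∨ target)))).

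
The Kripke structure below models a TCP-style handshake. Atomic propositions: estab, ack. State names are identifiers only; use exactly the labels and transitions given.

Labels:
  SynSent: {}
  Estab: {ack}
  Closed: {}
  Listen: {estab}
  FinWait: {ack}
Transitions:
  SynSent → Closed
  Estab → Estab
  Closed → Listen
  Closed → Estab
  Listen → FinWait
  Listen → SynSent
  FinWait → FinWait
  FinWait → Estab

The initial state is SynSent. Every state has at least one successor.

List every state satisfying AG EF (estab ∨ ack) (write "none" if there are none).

States satisfying EF (estab ∨ ack): {SynSent, Estab, Closed, Listen, FinWait}.
States satisfying AG EF (estab ∨ ack): {SynSent, Estab, Closed, Listen, FinWait}.

{SynSent, Estab, Closed, Listen, FinWait}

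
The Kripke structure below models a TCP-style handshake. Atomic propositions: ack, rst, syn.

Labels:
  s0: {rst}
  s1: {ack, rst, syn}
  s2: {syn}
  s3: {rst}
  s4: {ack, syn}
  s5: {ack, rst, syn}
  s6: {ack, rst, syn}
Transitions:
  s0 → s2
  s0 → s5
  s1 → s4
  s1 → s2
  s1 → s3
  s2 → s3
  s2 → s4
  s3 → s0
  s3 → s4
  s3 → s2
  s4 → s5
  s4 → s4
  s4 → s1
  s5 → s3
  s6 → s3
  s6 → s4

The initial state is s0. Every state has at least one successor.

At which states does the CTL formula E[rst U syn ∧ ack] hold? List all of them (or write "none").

States satisfying rst: {s0, s1, s3, s5, s6}.
States satisfying syn ∧ ack: {s1, s4, s5, s6}.
States satisfying E[rst U syn ∧ ack]: {s0, s1, s3, s4, s5, s6}.

{s0, s1, s3, s4, s5, s6}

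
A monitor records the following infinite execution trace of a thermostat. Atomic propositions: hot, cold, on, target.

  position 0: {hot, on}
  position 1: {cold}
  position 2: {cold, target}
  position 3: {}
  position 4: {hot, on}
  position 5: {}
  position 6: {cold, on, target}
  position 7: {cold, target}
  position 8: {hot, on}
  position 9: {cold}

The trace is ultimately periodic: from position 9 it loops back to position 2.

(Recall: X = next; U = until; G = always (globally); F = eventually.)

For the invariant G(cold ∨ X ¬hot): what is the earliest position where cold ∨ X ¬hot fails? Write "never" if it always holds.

Check cold ∨ X ¬hot at each position in order: 0 ✓, 1 ✓, 2 ✓.
At position 3 the labels are {} and the next position 4 has {hot, on}, so cold ∨ X ¬hot is false there. This is the first violation.

3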